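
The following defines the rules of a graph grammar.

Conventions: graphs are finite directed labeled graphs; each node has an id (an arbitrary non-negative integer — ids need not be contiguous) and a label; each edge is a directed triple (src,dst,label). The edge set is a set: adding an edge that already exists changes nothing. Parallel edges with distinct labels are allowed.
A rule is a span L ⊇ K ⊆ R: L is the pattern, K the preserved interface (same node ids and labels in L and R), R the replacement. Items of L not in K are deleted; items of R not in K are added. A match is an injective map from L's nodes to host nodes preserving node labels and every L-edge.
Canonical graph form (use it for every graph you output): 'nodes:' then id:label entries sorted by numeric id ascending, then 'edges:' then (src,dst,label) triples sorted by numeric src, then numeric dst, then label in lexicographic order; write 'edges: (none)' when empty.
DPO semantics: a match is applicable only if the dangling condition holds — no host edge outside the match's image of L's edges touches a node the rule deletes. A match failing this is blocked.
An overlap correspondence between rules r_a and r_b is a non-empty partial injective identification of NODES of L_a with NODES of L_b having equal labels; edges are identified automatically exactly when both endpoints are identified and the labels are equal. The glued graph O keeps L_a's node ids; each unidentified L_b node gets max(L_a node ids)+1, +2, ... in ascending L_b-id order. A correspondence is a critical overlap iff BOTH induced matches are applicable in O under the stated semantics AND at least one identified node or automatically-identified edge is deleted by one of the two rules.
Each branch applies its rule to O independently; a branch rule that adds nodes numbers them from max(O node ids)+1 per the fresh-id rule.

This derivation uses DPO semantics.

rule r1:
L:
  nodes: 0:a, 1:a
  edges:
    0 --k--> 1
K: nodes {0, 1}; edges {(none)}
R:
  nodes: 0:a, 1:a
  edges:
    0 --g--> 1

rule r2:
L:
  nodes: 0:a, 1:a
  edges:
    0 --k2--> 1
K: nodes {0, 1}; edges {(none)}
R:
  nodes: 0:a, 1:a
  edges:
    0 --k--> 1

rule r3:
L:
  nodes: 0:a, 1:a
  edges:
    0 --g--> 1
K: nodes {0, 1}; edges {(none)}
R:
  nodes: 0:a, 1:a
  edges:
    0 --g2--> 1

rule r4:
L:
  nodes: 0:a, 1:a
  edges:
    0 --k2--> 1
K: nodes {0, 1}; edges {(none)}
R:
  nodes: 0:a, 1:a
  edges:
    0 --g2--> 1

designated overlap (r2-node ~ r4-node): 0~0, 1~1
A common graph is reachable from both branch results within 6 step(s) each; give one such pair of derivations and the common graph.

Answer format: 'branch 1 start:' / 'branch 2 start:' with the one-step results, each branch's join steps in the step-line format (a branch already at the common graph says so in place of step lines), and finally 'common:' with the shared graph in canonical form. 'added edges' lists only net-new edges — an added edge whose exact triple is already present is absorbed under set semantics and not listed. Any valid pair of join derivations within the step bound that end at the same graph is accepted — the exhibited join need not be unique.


branch 1 start:
nodes: 0:a, 1:a
edges: (0,1,k)
branch 2 start:
nodes: 0:a, 1:a
edges: (0,1,g2)
branch 1 step 1: rule r1; match: 0->0, 1->1; deleted nodes (none); deleted edges (0,1,k); added nodes (none); added edges (0,1,g); result: nodes: 0:a, 1:a edges: (0,1,g)
branch 1 step 2: rule r3; match: 0->0, 1->1; deleted nodes (none); deleted edges (0,1,g); added nodes (none); added edges (0,1,g2); result: nodes: 0:a, 1:a edges: (0,1,g2)
branch 2: already at the common graph (0 steps)
common:
nodes: 0:a, 1:a
edges: (0,1,g2)


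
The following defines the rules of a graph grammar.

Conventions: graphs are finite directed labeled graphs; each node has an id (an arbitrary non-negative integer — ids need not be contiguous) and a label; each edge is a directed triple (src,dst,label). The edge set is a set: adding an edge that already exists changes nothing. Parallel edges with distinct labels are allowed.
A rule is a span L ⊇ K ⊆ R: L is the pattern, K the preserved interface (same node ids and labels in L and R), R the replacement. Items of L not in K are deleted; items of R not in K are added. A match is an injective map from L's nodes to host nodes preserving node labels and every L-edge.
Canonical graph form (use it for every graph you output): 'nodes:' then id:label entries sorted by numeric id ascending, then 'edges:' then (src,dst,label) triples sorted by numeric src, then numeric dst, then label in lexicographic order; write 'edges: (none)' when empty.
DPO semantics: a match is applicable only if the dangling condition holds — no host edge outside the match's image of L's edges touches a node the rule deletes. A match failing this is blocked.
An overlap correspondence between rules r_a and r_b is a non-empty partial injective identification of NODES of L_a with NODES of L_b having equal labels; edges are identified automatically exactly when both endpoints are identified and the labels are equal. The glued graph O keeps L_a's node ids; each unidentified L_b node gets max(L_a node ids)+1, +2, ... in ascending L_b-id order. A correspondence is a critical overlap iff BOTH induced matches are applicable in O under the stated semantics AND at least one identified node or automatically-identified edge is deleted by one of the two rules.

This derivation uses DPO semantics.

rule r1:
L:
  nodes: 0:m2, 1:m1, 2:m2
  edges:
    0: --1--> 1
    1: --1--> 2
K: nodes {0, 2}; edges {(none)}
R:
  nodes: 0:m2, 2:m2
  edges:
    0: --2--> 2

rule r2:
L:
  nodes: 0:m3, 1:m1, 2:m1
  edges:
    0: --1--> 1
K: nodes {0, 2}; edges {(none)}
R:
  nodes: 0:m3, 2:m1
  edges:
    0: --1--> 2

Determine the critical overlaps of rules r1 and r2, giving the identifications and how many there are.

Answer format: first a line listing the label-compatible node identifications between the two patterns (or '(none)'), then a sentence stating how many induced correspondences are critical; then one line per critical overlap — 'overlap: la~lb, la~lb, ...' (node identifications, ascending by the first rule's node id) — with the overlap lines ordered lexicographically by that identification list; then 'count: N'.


label-compatible node identifications between L(r1) and L(r2): 1~1, 1~2
1 of the induced correspondences is a critical overlap of r1 and r2.
overlap: 1~2
count: 1


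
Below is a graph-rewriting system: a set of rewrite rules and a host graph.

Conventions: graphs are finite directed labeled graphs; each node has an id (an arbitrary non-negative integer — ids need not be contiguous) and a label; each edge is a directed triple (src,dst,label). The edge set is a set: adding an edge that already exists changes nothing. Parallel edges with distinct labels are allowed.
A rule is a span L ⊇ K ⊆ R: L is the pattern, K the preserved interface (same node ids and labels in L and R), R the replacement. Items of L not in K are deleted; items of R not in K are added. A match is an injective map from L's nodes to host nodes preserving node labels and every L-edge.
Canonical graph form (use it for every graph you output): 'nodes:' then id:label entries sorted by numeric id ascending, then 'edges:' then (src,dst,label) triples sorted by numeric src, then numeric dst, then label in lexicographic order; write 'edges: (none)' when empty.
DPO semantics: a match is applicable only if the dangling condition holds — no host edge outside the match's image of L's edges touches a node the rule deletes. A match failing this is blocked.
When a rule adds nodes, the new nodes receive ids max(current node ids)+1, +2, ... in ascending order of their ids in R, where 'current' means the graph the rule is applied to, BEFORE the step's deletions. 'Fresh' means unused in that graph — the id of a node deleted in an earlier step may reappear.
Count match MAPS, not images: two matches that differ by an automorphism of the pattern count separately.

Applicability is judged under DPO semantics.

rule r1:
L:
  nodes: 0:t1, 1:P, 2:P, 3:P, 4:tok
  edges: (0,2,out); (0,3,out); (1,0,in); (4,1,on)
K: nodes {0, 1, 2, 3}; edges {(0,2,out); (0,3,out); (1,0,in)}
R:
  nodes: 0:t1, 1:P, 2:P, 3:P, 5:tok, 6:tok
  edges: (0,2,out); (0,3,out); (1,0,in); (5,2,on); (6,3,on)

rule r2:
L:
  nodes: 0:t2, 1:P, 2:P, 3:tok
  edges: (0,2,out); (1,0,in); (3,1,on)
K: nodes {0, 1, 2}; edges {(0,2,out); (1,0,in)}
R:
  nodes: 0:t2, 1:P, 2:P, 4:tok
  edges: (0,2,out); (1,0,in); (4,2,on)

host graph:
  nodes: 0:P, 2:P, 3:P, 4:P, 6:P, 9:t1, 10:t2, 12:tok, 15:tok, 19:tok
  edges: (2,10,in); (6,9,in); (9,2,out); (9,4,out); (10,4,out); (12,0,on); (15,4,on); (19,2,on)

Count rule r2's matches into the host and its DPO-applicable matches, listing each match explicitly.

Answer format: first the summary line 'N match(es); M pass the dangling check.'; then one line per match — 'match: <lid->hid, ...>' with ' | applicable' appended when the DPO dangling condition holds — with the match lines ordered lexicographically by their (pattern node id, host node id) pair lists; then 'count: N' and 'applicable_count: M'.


1 match(es); 1 pass the dangling check.
match: 0->10, 1->2, 2->4, 3->19 | applicable
count: 1
applicable_count: 1


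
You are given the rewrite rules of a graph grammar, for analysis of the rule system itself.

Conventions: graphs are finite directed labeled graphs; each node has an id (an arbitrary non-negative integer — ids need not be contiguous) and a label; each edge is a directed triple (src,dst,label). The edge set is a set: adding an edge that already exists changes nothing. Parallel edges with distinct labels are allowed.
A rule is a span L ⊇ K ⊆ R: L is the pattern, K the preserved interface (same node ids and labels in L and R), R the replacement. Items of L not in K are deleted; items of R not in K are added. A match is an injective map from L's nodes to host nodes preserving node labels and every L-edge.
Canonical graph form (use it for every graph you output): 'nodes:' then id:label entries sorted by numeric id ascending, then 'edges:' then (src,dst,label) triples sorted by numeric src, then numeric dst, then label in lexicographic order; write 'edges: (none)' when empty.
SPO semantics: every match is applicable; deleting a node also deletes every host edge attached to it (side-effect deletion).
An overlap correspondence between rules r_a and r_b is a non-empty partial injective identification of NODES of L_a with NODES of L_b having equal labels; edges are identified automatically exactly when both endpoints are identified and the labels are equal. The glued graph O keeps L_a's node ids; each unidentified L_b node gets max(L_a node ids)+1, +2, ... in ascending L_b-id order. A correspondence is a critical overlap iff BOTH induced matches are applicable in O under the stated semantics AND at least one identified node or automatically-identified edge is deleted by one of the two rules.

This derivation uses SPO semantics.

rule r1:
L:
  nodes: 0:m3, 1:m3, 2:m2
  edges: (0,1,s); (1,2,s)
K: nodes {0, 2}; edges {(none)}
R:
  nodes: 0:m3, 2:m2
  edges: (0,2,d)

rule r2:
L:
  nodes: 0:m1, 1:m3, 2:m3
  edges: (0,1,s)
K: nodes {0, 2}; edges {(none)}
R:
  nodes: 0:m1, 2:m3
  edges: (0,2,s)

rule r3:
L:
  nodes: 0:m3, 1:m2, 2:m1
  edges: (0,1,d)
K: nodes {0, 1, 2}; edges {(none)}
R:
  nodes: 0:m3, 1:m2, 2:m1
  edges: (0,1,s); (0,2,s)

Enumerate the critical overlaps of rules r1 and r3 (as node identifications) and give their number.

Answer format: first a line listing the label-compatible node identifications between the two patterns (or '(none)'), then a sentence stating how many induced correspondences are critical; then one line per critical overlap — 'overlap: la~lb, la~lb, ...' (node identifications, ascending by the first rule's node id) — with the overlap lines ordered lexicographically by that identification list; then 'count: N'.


label-compatible node identifications between L(r1) and L(r3): 0~0, 1~0, 2~1
2 of the induced correspondences are critical overlaps of r1 and r3.
overlap: 1~0
overlap: 1~0, 2~1
count: 2


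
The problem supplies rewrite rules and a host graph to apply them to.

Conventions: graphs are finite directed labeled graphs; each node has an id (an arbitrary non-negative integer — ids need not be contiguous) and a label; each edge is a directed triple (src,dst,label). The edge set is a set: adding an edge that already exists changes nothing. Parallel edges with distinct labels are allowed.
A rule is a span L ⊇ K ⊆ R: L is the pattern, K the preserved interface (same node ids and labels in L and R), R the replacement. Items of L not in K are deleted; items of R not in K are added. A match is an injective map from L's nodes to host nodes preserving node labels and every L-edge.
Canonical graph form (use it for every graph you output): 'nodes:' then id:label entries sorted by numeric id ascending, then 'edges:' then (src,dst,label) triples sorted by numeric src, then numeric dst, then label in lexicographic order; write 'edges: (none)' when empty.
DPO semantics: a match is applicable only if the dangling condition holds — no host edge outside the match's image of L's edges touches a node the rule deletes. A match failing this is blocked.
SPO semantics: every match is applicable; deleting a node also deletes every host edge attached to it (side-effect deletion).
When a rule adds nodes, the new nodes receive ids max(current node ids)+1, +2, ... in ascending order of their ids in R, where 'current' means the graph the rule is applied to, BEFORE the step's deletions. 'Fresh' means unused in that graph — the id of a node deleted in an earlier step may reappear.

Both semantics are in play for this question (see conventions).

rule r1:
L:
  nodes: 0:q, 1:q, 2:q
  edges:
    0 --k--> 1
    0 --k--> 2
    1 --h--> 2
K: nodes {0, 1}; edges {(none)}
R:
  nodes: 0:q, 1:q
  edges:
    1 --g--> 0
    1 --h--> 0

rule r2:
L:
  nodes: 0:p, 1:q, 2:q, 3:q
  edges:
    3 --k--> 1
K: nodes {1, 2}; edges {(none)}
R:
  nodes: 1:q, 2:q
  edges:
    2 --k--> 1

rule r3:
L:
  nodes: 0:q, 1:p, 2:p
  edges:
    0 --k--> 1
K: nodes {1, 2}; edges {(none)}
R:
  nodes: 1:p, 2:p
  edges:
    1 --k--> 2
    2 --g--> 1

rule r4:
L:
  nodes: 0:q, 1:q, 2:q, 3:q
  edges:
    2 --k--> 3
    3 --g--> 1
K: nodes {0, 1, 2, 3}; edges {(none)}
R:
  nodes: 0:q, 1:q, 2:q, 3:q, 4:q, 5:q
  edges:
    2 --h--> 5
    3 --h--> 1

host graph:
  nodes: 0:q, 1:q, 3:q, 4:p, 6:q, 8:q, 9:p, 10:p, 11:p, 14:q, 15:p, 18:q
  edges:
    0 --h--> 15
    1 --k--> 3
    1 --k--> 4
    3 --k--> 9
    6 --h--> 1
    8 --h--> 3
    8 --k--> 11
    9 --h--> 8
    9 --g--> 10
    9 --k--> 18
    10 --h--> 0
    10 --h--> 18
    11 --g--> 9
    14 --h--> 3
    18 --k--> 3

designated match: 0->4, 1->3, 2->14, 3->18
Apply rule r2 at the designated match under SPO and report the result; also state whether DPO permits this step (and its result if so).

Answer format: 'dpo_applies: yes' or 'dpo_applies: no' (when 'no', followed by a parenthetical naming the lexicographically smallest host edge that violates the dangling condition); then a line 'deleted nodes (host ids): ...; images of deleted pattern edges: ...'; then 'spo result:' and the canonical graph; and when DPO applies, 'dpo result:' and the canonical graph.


dpo_applies: no
(the rule deletes node 4, which keeps host edge (1,4,k) outside the match image — the dangling condition fails, DPO blocks; SPO proceeds and side-deletes such edges)
deleted nodes (host ids): 4, 18; images of deleted pattern edges: (18,3,k)
spo result:
nodes: 0:q, 1:q, 3:q, 6:q, 8:q, 9:p, 10:p, 11:p, 14:q, 15:p
edges: (0,15,h); (1,3,k); (3,9,k); (6,1,h); (8,3,h); (8,11,k); (9,8,h); (9,10,g); (10,0,h); (11,9,g); (14,3,h); (14,3,k)


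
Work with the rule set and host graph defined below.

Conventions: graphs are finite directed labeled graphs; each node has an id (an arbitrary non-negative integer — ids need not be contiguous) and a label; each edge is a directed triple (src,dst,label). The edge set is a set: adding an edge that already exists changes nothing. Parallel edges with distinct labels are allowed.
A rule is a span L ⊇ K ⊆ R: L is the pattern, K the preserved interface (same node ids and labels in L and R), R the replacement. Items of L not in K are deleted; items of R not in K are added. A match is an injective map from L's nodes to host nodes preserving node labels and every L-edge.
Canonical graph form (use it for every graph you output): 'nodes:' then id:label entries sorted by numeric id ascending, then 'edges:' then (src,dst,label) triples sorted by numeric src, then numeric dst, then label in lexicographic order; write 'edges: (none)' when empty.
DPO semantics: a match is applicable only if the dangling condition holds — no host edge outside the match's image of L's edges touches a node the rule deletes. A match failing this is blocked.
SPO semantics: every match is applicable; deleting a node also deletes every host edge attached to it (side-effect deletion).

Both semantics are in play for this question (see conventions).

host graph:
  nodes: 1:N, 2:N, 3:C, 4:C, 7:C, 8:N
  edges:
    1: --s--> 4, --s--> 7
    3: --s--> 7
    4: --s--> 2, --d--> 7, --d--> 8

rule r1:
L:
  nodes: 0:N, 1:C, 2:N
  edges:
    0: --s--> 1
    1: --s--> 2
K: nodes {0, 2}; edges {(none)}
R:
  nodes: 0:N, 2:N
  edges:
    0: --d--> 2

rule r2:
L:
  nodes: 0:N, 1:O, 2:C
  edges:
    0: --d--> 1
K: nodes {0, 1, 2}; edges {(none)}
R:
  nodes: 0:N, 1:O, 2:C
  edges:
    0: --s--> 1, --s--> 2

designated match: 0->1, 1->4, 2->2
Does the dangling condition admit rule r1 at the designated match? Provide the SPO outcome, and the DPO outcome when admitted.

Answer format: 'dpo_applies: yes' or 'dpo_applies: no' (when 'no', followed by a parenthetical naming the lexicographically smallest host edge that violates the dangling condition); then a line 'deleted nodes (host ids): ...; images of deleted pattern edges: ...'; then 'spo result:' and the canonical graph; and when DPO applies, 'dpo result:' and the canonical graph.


dpo_applies: no
(the rule deletes node 4, which keeps host edge (4,7,d) outside the match image — the dangling condition fails, DPO blocks; SPO proceeds and side-deletes such edges)
deleted nodes (host ids): 4; images of deleted pattern edges: (1,4,s); (4,2,s)
spo result:
nodes: 1:N, 2:N, 3:C, 7:C, 8:N
edges: (1,2,d); (1,7,s); (3,7,s)


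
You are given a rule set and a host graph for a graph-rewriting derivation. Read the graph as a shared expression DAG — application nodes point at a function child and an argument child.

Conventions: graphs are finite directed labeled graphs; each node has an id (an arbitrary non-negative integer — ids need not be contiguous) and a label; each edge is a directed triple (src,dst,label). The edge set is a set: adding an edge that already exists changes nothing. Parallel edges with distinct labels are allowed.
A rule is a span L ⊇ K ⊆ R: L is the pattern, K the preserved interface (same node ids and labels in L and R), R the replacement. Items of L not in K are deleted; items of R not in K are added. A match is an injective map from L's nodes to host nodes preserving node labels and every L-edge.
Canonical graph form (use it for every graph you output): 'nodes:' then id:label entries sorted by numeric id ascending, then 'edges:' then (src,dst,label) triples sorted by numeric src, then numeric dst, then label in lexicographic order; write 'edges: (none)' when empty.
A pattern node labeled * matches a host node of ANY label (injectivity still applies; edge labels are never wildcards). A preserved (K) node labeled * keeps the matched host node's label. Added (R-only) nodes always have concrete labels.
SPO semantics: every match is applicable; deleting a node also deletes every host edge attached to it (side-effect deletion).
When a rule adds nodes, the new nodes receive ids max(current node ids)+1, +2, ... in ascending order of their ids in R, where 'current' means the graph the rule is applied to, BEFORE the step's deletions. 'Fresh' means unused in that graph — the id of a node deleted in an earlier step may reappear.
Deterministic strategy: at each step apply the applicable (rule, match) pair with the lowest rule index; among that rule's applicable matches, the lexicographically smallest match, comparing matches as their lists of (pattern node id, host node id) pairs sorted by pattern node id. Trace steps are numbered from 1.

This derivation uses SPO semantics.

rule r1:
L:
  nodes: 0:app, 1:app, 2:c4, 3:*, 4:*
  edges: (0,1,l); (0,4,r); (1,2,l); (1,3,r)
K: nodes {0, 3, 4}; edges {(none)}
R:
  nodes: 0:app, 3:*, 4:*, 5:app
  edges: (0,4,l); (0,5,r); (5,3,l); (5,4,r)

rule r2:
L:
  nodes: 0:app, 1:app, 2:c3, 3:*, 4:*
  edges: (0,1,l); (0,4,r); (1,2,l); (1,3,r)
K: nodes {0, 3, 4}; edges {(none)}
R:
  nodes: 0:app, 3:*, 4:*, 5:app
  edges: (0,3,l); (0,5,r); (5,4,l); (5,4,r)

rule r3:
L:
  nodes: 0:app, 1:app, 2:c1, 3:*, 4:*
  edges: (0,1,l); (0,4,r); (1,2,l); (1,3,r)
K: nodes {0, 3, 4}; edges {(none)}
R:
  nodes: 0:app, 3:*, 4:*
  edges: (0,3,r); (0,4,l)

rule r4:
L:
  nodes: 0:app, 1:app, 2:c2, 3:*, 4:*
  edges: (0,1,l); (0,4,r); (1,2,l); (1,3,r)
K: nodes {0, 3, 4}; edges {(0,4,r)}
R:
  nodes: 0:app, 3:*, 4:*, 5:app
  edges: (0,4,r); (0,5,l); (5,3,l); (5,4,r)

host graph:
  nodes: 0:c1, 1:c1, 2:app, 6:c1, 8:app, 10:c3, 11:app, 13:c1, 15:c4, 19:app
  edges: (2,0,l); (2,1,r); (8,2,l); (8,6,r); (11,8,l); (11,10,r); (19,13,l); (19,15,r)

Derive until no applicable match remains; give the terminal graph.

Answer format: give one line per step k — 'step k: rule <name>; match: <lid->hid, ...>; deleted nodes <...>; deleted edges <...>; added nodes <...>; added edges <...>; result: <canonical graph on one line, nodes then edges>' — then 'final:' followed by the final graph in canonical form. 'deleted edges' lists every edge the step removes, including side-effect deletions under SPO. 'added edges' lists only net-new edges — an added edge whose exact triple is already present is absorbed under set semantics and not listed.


step 1: rule r3; match: 0->8, 1->2, 2->0, 3->1, 4->6; deleted nodes 0, 2; deleted edges (2,0,l); (2,1,r); (8,2,l); (8,6,r); added nodes (none); added edges (8,1,r); (8,6,l); result: nodes: 1:c1, 6:c1, 8:app, 10:c3, 11:app, 13:c1, 15:c4, 19:app edges: (8,1,r); (8,6,l); (11,8,l); (11,10,r); (19,13,l); (19,15,r)
step 2: rule r3; match: 0->11, 1->8, 2->6, 3->1, 4->10; deleted nodes 6, 8; deleted edges (8,1,r); (8,6,l); (11,8,l); (11,10,r); added nodes (none); added edges (11,1,r); (11,10,l); result: nodes: 1:c1, 10:c3, 11:app, 13:c1, 15:c4, 19:app edges: (11,1,r); (11,10,l); (19,13,l); (19,15,r)
final:
nodes: 1:c1, 10:c3, 11:app, 13:c1, 15:c4, 19:app
edges: (11,1,r); (11,10,l); (19,13,l); (19,15,r)


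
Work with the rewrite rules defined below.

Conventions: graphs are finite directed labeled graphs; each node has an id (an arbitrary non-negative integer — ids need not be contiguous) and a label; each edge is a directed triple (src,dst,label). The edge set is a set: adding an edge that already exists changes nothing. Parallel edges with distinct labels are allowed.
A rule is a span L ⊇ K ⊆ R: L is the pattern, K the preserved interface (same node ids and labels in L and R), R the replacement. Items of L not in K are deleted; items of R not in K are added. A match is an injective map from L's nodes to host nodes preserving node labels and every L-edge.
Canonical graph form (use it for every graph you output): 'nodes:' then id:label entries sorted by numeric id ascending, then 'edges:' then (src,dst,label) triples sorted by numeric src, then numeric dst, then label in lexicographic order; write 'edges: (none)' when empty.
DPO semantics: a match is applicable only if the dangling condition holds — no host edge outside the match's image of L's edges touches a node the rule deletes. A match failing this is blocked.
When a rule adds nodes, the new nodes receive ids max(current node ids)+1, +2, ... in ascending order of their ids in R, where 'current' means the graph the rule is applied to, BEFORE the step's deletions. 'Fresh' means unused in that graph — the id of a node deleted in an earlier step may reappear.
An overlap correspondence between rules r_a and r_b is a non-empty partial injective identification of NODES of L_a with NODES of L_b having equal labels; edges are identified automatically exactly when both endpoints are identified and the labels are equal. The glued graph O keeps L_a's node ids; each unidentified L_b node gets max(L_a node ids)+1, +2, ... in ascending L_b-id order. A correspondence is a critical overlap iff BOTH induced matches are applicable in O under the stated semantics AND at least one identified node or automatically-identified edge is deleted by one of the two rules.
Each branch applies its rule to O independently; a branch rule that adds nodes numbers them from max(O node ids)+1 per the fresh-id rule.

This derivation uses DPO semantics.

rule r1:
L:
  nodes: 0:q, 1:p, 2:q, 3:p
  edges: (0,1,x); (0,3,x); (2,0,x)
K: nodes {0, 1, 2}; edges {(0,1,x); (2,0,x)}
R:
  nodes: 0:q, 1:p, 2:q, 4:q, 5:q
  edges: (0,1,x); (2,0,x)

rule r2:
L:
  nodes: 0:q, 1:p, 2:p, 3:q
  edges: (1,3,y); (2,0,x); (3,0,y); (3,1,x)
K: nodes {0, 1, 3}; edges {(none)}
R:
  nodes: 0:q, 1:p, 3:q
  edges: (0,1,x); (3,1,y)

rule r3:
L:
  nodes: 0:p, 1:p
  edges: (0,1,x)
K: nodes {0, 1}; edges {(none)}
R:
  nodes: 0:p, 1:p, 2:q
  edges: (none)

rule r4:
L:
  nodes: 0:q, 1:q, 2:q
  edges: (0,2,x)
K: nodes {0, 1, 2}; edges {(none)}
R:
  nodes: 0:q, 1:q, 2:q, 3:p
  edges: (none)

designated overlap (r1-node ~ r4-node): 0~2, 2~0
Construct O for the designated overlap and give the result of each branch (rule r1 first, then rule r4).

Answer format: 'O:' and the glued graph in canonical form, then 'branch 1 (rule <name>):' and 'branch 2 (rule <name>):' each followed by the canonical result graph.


O:
nodes: 0:q, 1:p, 2:q, 3:p, 4:q
edges: (0,1,x); (0,3,x); (2,0,x)
branch 1 (rule r1):
nodes: 0:q, 1:p, 2:q, 4:q, 5:q, 6:q
edges: (0,1,x); (2,0,x)
branch 2 (rule r4):
nodes: 0:q, 1:p, 2:q, 3:p, 4:q, 5:p
edges: (0,1,x); (0,3,x)


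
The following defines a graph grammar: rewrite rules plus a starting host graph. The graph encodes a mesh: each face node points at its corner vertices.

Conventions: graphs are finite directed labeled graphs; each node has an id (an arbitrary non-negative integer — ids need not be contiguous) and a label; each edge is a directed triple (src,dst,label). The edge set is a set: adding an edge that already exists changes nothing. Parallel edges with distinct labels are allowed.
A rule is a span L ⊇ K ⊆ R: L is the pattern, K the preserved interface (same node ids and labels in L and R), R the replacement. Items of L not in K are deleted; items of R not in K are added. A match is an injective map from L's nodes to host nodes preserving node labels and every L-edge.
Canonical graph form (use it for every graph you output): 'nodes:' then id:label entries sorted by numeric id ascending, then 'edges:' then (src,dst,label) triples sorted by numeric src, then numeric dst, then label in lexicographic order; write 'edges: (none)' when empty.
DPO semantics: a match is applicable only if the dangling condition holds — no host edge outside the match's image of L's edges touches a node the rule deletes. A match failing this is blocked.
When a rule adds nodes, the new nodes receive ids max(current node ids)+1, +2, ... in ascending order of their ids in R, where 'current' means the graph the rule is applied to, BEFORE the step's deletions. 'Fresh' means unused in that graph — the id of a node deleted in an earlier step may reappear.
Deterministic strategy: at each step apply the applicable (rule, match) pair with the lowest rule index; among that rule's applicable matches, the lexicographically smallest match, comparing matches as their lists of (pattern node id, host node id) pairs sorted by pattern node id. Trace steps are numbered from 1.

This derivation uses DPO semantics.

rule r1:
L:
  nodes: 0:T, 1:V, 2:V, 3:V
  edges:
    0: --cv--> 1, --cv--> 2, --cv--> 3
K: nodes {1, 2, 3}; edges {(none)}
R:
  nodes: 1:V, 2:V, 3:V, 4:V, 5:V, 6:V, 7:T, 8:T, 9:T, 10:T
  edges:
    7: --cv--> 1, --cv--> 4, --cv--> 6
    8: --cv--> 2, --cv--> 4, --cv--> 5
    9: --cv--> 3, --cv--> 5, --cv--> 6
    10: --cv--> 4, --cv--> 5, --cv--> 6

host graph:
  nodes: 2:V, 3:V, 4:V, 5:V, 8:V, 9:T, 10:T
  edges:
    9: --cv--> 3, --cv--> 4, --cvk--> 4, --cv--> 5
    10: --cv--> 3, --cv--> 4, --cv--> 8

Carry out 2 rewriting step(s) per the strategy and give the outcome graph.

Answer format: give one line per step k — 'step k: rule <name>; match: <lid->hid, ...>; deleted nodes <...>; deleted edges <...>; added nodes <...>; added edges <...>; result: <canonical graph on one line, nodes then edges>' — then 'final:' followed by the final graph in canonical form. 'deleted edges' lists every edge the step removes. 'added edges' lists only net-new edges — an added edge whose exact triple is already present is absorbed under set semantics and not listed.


step 1: rule r1; match: 0->10, 1->3, 2->4, 3->8; deleted nodes 10; deleted edges (10,3,cv); (10,4,cv); (10,8,cv); added nodes 11, 12, 13, 14, 15, 16, 17; added edges (14,3,cv); (14,11,cv); (14,13,cv); (15,4,cv); (15,11,cv); (15,12,cv); (16,8,cv); (16,12,cv); (16,13,cv); (17,11,cv); (17,12,cv); (17,13,cv); result: nodes: 2:V, 3:V, 4:V, 5:V, 8:V, 9:T, 11:V, 12:V, 13:V, 14:T, 15:T, 16:T, 17:T edges: (9,3,cv); (9,4,cv); (9,4,cvk); (9,5,cv); (14,3,cv); (14,11,cv); (14,13,cv); (15,4,cv); (15,11,cv); (15,12,cv); (16,8,cv); (16,12,cv); (16,13,cv); (17,11,cv); (17,12,cv); (17,13,cv)
step 2: rule r1; match: 0->14, 1->3, 2->11, 3->13; deleted nodes 14; deleted edges (14,3,cv); (14,11,cv); (14,13,cv); added nodes 18, 19, 20, 21, 22, 23, 24; added edges (21,3,cv); (21,18,cv); (21,20,cv); (22,11,cv); (22,18,cv); (22,19,cv); (23,13,cv); (23,19,cv); (23,20,cv); (24,18,cv); (24,19,cv); (24,20,cv); result: nodes: 2:V, 3:V, 4:V, 5:V, 8:V, 9:T, 11:V, 12:V, 13:V, 15:T, 16:T, 17:T, 18:V, 19:V, 20:V, 21:T, 22:T, 23:T, 24:T edges: (9,3,cv); (9,4,cv); (9,4,cvk); (9,5,cv); (15,4,cv); (15,11,cv); (15,12,cv); (16,8,cv); (16,12,cv); (16,13,cv); (17,11,cv); (17,12,cv); (17,13,cv); (21,3,cv); (21,18,cv); (21,20,cv); (22,11,cv); (22,18,cv); (22,19,cv); (23,13,cv); (23,19,cv); (23,20,cv); (24,18,cv); (24,19,cv); (24,20,cv)
final:
nodes: 2:V, 3:V, 4:V, 5:V, 8:V, 9:T, 11:V, 12:V, 13:V, 15:T, 16:T, 17:T, 18:V, 19:V, 20:V, 21:T, 22:T, 23:T, 24:T
edges: (9,3,cv); (9,4,cv); (9,4,cvk); (9,5,cv); (15,4,cv); (15,11,cv); (15,12,cv); (16,8,cv); (16,12,cv); (16,13,cv); (17,11,cv); (17,12,cv); (17,13,cv); (21,3,cv); (21,18,cv); (21,20,cv); (22,11,cv); (22,18,cv); (22,19,cv); (23,13,cv); (23,19,cv); (23,20,cv); (24,18,cv); (24,19,cv); (24,20,cv)


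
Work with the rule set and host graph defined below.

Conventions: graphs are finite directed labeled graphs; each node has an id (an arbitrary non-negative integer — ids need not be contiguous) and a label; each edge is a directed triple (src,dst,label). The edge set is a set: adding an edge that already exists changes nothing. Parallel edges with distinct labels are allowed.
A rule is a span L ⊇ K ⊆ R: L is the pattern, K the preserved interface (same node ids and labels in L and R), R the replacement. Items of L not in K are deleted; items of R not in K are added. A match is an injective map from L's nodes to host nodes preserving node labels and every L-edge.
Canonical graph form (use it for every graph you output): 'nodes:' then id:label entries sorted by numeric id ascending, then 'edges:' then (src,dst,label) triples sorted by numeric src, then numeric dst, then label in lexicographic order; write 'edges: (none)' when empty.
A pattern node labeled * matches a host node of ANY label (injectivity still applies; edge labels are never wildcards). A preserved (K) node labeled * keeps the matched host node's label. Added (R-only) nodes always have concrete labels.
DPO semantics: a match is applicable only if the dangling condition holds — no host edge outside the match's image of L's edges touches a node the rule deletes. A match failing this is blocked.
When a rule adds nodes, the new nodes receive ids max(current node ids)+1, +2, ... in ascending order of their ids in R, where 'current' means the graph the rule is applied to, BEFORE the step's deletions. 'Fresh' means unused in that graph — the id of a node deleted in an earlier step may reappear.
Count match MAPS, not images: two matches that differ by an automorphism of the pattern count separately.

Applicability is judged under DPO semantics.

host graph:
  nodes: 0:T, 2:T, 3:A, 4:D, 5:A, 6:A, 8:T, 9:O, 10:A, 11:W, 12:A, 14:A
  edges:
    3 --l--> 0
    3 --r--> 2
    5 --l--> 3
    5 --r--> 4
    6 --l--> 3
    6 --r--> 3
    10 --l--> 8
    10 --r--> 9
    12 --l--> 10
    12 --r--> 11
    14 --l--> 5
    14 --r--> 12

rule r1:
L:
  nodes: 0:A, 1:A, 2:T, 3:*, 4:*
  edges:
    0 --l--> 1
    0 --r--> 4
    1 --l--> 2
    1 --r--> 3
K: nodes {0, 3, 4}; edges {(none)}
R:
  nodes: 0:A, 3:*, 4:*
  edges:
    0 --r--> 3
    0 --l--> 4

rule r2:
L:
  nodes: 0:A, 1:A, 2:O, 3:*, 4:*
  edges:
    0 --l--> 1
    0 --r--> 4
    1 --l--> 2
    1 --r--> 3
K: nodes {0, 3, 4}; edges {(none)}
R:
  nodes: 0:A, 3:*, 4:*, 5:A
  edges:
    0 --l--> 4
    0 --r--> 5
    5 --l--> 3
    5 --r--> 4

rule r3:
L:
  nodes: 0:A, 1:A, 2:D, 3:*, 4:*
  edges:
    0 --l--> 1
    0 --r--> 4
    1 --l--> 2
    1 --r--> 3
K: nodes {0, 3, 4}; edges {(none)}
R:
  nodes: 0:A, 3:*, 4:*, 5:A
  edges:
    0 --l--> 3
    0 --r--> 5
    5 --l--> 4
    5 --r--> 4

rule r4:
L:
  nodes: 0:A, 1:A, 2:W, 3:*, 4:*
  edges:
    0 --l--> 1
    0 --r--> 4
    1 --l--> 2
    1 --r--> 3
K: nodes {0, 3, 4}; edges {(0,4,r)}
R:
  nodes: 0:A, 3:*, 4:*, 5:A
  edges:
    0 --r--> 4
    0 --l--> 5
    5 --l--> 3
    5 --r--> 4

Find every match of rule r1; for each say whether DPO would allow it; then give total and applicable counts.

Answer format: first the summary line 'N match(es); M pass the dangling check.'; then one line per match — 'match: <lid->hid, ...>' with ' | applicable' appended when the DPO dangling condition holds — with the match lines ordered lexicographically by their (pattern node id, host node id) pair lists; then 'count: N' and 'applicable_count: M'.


2 match(es); 1 pass the dangling check.
match: 0->5, 1->3, 2->0, 3->2, 4->4
match: 0->12, 1->10, 2->8, 3->9, 4->11 | applicable
count: 2
applicable_count: 1


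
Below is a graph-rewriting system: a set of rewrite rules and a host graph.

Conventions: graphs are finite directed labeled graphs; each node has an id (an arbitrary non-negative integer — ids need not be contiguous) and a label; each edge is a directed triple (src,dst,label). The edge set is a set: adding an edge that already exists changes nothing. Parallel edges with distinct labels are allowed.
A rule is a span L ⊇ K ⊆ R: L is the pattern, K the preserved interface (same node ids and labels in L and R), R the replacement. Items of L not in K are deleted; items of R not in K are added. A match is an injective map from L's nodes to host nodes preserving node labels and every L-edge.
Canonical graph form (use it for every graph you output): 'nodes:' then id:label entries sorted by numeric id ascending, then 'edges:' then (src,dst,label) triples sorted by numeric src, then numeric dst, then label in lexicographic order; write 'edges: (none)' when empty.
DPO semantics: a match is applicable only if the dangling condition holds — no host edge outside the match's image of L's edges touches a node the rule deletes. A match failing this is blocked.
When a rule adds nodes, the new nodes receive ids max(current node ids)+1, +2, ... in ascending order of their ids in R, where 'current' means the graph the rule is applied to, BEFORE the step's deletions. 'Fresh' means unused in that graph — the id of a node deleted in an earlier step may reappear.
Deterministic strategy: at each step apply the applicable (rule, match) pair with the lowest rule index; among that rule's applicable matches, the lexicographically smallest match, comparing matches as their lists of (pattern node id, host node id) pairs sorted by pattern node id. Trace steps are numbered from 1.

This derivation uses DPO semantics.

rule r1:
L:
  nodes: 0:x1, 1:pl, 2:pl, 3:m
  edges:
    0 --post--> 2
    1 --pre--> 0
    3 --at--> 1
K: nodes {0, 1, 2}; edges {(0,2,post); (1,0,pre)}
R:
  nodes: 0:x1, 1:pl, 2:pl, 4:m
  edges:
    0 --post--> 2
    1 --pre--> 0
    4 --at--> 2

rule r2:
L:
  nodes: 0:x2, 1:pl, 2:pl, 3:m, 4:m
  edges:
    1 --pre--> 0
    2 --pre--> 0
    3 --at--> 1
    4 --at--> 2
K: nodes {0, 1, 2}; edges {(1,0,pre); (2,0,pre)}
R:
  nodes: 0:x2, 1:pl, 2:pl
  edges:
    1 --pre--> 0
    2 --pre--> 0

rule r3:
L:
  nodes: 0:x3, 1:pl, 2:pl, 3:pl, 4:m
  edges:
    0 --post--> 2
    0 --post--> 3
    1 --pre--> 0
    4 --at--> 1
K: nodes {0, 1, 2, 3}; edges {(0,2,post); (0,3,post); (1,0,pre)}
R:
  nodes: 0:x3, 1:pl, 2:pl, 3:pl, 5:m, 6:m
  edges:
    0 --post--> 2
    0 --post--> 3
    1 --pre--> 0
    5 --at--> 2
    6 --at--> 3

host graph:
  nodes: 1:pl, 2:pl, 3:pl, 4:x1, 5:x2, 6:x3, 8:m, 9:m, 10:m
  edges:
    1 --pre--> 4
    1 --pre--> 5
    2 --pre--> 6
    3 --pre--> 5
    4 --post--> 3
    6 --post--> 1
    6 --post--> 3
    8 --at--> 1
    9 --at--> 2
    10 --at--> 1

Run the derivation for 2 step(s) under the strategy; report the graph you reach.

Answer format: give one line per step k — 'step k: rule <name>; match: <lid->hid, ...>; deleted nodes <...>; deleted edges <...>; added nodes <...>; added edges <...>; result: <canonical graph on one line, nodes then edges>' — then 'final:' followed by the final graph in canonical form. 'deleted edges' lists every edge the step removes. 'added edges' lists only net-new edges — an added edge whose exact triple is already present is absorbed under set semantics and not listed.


step 1: rule r1; match: 0->4, 1->1, 2->3, 3->8; deleted nodes 8; deleted edges (8,1,at); added nodes 11; added edges (11,3,at); result: nodes: 1:pl, 2:pl, 3:pl, 4:x1, 5:x2, 6:x3, 9:m, 10:m, 11:m edges: (1,4,pre); (1,5,pre); (2,6,pre); (3,5,pre); (4,3,post); (6,1,post); (6,3,post); (9,2,at); (10,1,at); (11,3,at)
step 2: rule r1; match: 0->4, 1->1, 2->3, 3->10; deleted nodes 10; deleted edges (10,1,at); added nodes 12; added edges (12,3,at); result: nodes: 1:pl, 2:pl, 3:pl, 4:x1, 5:x2, 6:x3, 9:m, 11:m, 12:m edges: (1,4,pre); (1,5,pre); (2,6,pre); (3,5,pre); (4,3,post); (6,1,post); (6,3,post); (9,2,at); (11,3,at); (12,3,at)
final:
nodes: 1:pl, 2:pl, 3:pl, 4:x1, 5:x2, 6:x3, 9:m, 11:m, 12:m
edges: (1,4,pre); (1,5,pre); (2,6,pre); (3,5,pre); (4,3,post); (6,1,post); (6,3,post); (9,2,at); (11,3,at); (12,3,at)


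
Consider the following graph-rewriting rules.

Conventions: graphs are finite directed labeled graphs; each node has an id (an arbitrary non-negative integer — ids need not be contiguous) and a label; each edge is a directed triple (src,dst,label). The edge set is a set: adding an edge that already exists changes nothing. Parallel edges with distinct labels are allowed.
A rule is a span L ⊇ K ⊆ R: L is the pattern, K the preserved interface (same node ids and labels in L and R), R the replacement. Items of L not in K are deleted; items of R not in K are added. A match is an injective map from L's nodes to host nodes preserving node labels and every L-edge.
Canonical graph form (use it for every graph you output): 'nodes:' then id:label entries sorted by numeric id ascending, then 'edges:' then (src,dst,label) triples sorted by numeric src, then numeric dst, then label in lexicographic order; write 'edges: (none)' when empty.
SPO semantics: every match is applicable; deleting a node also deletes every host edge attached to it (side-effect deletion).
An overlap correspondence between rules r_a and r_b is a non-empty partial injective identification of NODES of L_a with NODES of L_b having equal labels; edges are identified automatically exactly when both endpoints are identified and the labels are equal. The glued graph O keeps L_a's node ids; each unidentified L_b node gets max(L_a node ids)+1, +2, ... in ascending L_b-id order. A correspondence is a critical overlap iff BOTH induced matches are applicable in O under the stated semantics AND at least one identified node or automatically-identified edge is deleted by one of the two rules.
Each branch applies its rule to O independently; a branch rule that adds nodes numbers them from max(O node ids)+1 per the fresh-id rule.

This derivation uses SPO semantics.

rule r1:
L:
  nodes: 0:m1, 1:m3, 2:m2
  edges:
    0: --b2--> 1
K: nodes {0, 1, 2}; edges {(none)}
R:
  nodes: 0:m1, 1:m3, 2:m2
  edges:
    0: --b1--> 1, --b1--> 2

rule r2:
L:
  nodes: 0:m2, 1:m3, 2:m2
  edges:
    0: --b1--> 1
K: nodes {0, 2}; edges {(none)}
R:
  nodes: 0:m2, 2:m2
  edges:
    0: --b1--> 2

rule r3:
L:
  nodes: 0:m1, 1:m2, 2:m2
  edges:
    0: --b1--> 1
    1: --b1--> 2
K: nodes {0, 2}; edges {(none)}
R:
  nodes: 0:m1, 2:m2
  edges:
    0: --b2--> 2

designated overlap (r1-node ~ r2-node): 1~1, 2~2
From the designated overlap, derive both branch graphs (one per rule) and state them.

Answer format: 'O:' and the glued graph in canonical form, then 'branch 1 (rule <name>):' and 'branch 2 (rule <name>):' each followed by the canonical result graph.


O:
nodes: 0:m1, 1:m3, 2:m2, 3:m2
edges: (0,1,b2); (3,1,b1)
branch 1 (rule r1):
nodes: 0:m1, 1:m3, 2:m2, 3:m2
edges: (0,1,b1); (0,2,b1); (3,1,b1)
branch 2 (rule r2):
nodes: 0:m1, 2:m2, 3:m2
edges: (3,2,b1)
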